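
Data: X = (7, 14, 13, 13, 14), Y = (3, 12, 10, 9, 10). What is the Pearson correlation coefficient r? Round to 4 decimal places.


r = sum((xi-xbar)(yi-ybar)) / sqrt(sum((xi-xbar)^2) * sum((yi-ybar)^2))
n = 5, xbar = 61/5 = 12.2, ybar = 44/5 = 8.8
Sxy = sum((xi-xbar)(yi-ybar)) = 39.2
Sxx = sum((xi-xbar)^2) = 34.8
Syy = sum((yi-ybar)^2) = 46.8
sqrt(Sxx*Syy) ≈ 40.356412
r = Sxy / sqrt(Sxx*Syy) = 39.2 / 40.356412 ≈ 0.971345

0.9713


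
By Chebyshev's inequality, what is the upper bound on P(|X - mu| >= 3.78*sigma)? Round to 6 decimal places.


P <= 1/k^2
k^2 = 3.78^2 = 14.2884
1/k^2 = 1 / 14.2884 ≈ 0.06998684

0.069987


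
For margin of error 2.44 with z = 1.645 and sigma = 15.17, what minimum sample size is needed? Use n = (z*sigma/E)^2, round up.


z*sigma/E = 1.645 * 15.17 / 2.44 ≈ 10.227316
(z*sigma/E)^2 ≈ 104.597984
round up: n = 105

105


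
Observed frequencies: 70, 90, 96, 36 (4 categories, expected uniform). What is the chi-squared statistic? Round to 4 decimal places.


chi2 = sum((O-E)^2/E), E = total/4
total = 292, E = 292/4 = 73
(70 - 73)^2 / 73 = 9 / 73 = 9/73 ≈ 0.123288
(90 - 73)^2 / 73 = 289 / 73 = 289/73 ≈ 3.958904
(96 - 73)^2 / 73 = 529 / 73 = 529/73 ≈ 7.246575
(36 - 73)^2 / 73 = 1369 / 73 = 1369/73 ≈ 18.753425
chi2 = 2196/73 ≈ 30.082192

30.0822


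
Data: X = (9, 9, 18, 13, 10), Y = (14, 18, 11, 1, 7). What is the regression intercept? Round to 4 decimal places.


a = ybar - b*xbar, where b = sum((xi-xbar)(yi-ybar)) / sum((xi-xbar)^2)
n = 5, xbar = 59/5 = 11.8, ybar = 51/5 = 10.2
Sxy = sum((xi-xbar)(yi-ybar)) = -32.8
Sxx = sum((xi-xbar)^2) = 58.8
b = Sxy / Sxx = -82/147 ≈ -0.557823
a = 10.2 - (-0.557823) * 11.8 = 2467/147 ≈ 16.782313

16.7823


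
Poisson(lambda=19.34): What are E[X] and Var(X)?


E[X] = Var(X) = lambda = 19.34

19.34, 19.34


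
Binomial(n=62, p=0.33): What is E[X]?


E[X] = n*p = 62 * 0.33 = 20.46

20.46


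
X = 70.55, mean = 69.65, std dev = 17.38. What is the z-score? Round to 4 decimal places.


z = (X - mu) / sigma
X - mu = 70.55 - 69.65 = 0.9
z = 0.9 / 17.38 = 45/869 ≈ 0.051784

0.0518


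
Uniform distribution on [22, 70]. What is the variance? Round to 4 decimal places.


Var = (b-a)^2 / 12
(b-a)^2 = (70 - 22)^2 = 2304
Var = 2304/12 = 192

192.0000


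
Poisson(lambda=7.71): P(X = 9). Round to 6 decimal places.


P = e^(-lam) * lam^k / k!
e^(-7.71) ≈ 0.0004483215
lam^k = 7.71^9 ≈ 96269652.121570
k! = 9! = 362880
P = 0.0004483215 * 96269652.121570 / 362880 ≈ 0.118937

0.118937


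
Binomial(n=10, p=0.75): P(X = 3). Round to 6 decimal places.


P = C(n,k) * p^k * (1-p)^(n-k)
C(10,3) = 120
p^k = 0.75^3 = 0.421875
(1-p)^(n-k) = 0.25^7 ≈ 0.00006103516
P = 120 * 0.421875 * 0.00006103516 ≈ 0.003090

0.003090


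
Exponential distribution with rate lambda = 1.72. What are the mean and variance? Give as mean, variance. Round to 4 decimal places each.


mean = 1/lam, var = 1/lam^2
mean = 1 / 1.72 = 25/43 ≈ 0.581395
lam^2 = 1.72^2 = 2.9584
var = 1 / 2.9584 = 625/1849 ≈ 0.338021

0.5814, 0.3380


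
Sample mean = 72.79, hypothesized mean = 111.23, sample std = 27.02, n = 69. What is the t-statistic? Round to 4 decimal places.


t = (xbar - mu0) / (s/sqrt(n))
xbar - mu0 = 72.79 - 111.23 = -38.44
sqrt(69) ≈ 8.30662386
s/sqrt(n) = 27.02 / 8.30662386 ≈ 3.25282575
t = -38.44 / 3.25282575 ≈ -11.817418

-11.8174


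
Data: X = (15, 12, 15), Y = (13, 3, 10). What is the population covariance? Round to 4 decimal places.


Cov = (1/n)*sum((xi-xbar)(yi-ybar))
n = 3, xbar = 42/3 = 14, ybar = 26/3 ≈ 8.666667
sum((xi-xbar)(yi-ybar)) = 17
Cov = 17 / 3 = 17/3 ≈ 5.666667

5.6667


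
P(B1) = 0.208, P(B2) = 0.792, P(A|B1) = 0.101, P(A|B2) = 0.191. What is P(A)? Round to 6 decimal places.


P(A) = P(A|B1)*P(B1) + P(A|B2)*P(B2)
P(A|B1)*P(B1) = 0.101 * 0.208 = 0.021008
P(A|B2)*P(B2) = 0.191 * 0.792 = 0.151272
P(A) = 0.021008 + 0.151272 = 0.17228

0.172280


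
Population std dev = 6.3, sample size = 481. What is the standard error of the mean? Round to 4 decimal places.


SE = sigma / sqrt(n)
sqrt(481) ≈ 21.931712
SE = 6.3 / 21.931712 ≈ 0.287255

0.2873


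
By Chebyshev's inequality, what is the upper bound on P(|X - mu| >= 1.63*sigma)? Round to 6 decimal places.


P <= 1/k^2
k^2 = 1.63^2 = 2.6569
1/k^2 = 1 / 2.6569 ≈ 0.37637849

0.376378


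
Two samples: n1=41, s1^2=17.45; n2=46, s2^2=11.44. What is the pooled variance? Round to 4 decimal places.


sp^2 = ((n1-1)*s1^2 + (n2-1)*s2^2)/(n1+n2-2)
(n1-1)*s1^2 = 40 * 17.45 = 698
(n2-1)*s2^2 = 45 * 11.44 = 514.8
numerator = 698 + 514.8 = 1212.8
n1+n2-2 = 85
sp^2 = 1212.8 / 85 = 6064/425 ≈ 14.268235

14.2682


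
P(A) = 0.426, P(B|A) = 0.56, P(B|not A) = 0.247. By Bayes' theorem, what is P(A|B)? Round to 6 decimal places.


P(A|B) = P(B|A)*P(A) / P(B), P(B) = P(B|A)*P(A) + P(B|not A)*P(not A)
P(B|A)*P(A) = 0.56 * 0.426 = 0.23856
P(B|not A)*P(not A) = 0.247 * 0.574 = 0.141778
P(B) = 0.23856 + 0.141778 = 0.380338
P(A|B) = 0.23856 / 0.380338 ≈ 0.62723157

0.627232


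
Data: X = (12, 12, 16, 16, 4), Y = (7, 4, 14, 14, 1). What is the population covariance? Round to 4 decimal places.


Cov = (1/n)*sum((xi-xbar)(yi-ybar))
n = 5, xbar = 60/5 = 12, ybar = 40/5 = 8
sum((xi-xbar)(yi-ybar)) = 104
Cov = 104 / 5 = 20.8

20.8000


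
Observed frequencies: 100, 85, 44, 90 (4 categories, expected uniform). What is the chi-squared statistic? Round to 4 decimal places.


chi2 = sum((O-E)^2/E), E = total/4
total = 319, E = 319/4 = 79.75
(100 - 79.75)^2 / 79.75 = 410.0625 / 79.75 = 6561/1276 ≈ 5.141850
(85 - 79.75)^2 / 79.75 = 27.5625 / 79.75 = 441/1276 ≈ 0.345611
(44 - 79.75)^2 / 79.75 = 1278.0625 / 79.75 = 1859/116 ≈ 16.025862
(90 - 79.75)^2 / 79.75 = 105.0625 / 79.75 = 1681/1276 ≈ 1.317398
chi2 = 7283/319 ≈ 22.830721

22.8307


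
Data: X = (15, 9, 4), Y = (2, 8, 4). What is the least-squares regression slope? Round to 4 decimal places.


b = sum((xi-xbar)(yi-ybar)) / sum((xi-xbar)^2)
n = 3, xbar = 28/3 ≈ 9.333333, ybar = 14/3 ≈ 4.666667
Sxy = sum((xi-xbar)(yi-ybar)) = -38/3 ≈ -12.666667
Sxx = sum((xi-xbar)^2) = 182/3 ≈ 60.666667
b = Sxy / Sxx = -19/91 ≈ -0.208791

-0.2088


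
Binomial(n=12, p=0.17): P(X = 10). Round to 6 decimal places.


P = C(n,k) * p^k * (1-p)^(n-k)
C(12,10) = 66
p^k = 0.17^10 ≈ 0.00000002015994
(1-p)^(n-k) = 0.83^2 = 0.6889
P = 66 * 0.00000002015994 * 0.6889 ≈ 0.000001

0.000001


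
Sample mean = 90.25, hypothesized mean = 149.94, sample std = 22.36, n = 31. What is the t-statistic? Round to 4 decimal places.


t = (xbar - mu0) / (s/sqrt(n))
xbar - mu0 = 90.25 - 149.94 = -59.69
sqrt(31) ≈ 5.56776436
s/sqrt(n) = 22.36 / 5.56776436 ≈ 4.01597455
t = -59.69 / 4.01597455 ≈ -14.863142

-14.8631


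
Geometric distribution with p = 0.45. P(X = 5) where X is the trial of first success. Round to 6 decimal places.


P = (1-p)^(k-1) * p
(1-p)^(k-1) = 0.55^4 = 0.09150625
P = 0.09150625 * 0.45 ≈ 0.04117781

0.041178


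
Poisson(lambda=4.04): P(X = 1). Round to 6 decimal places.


P = e^(-lam) * lam^k / k!
e^(-4.04) ≈ 0.01759747
lam^k = 4.04^1 = 4.04
k! = 1! = 1
P = 0.01759747 * 4.04 / 1 ≈ 0.071094

0.071094


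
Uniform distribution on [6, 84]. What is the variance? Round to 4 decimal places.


Var = (b-a)^2 / 12
(b-a)^2 = (84 - 6)^2 = 6084
Var = 6084/12 = 507

507.0000


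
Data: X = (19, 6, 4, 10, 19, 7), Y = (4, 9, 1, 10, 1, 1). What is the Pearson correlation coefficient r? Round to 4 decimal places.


r = sum((xi-xbar)(yi-ybar)) / sqrt(sum((xi-xbar)^2) * sum((yi-ybar)^2))
n = 6, xbar = 65/6 ≈ 10.833333, ybar = 26/6 = 13/3 ≈ 4.333333
Sxy = sum((xi-xbar)(yi-ybar)) = -65/3 ≈ -21.666667
Sxx = sum((xi-xbar)^2) = 1313/6 ≈ 218.833333
Syy = sum((yi-ybar)^2) = 262/3 ≈ 87.333333
sqrt(Sxx*Syy) ≈ 138.244148
r = Sxy / sqrt(Sxx*Syy) = -21.666667 / 138.244148 ≈ -0.156728

-0.1567


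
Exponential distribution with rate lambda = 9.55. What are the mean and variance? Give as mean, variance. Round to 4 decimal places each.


mean = 1/lam, var = 1/lam^2
mean = 1 / 9.55 = 20/191 ≈ 0.104712
lam^2 = 9.55^2 = 91.2025
var = 1 / 91.2025 ≈ 0.010965

0.1047, 0.0110


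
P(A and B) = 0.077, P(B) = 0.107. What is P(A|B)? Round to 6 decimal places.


P(A|B) = P(A and B) / P(B) = 0.077 / 0.107 = 77/107 ≈ 0.71962617

0.719626


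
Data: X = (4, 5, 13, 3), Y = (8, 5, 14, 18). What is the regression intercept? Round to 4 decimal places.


a = ybar - b*xbar, where b = sum((xi-xbar)(yi-ybar)) / sum((xi-xbar)^2)
n = 4, xbar = 25/4 = 6.25, ybar = 45/4 = 11.25
Sxy = sum((xi-xbar)(yi-ybar)) = 11.75
Sxx = sum((xi-xbar)^2) = 62.75
b = Sxy / Sxx = 47/251 ≈ 0.187251
a = 11.25 - 0.187251 * 6.25 = 2530/251 ≈ 10.079681

10.0797


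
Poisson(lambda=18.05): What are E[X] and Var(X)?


E[X] = Var(X) = lambda = 18.05

18.05, 18.05


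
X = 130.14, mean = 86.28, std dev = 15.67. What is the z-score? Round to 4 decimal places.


z = (X - mu) / sigma
X - mu = 130.14 - 86.28 = 43.86
z = 43.86 / 15.67 = 4386/1567 ≈ 2.798979

2.7990


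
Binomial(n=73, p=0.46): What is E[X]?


E[X] = n*p = 73 * 0.46 = 33.58

33.58


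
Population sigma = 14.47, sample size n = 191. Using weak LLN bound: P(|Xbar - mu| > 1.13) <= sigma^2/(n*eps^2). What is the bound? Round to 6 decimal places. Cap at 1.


bound = min(1, sigma^2/(n*eps^2))
sigma^2 = 14.47^2 = 209.3809
n*eps^2 = 191 * 1.13^2 = 191 * 1.2769 = 243.8879
sigma^2/(n*eps^2) = 209.3809 / 243.8879 ≈ 0.85851287

0.858513


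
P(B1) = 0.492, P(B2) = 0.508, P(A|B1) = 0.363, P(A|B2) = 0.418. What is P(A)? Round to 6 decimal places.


P(A) = P(A|B1)*P(B1) + P(A|B2)*P(B2)
P(A|B1)*P(B1) = 0.363 * 0.492 = 0.178596
P(A|B2)*P(B2) = 0.418 * 0.508 = 0.212344
P(A) = 0.178596 + 0.212344 = 0.39094

0.390940


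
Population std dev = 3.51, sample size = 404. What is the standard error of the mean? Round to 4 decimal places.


SE = sigma / sqrt(n)
sqrt(404) ≈ 20.099751
SE = 3.51 / 20.099751 ≈ 0.174629

0.1746


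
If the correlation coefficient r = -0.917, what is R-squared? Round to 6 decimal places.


R^2 = r^2 = (-0.917)^2 = 0.840889

0.840889


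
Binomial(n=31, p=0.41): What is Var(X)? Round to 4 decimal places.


Var = n*p*(1-p) = 31 * 0.41 * 0.59 = 7.4989

7.4989


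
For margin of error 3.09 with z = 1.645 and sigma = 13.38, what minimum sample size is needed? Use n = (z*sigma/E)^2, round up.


z*sigma/E = 1.645 * 13.38 / 3.09 ≈ 7.123010
(z*sigma/E)^2 ≈ 50.737267
round up: n = 51

51


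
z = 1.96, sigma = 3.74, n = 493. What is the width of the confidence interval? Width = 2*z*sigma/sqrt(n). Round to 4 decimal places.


width = 2*z*sigma/sqrt(n)
2*z*sigma = 2 * 1.96 * 3.74 = 14.6608
sqrt(493) ≈ 22.203603
width = 14.6608 / 22.203603 ≈ 0.660289

0.6603


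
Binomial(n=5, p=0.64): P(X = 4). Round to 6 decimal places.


P = C(n,k) * p^k * (1-p)^(n-k)
C(5,4) = 5
p^k = 0.64^4 ≈ 0.1677722
(1-p)^(n-k) = 0.36^1 = 0.36
P = 5 * 0.1677722 * 0.36 ≈ 0.301990

0.301990


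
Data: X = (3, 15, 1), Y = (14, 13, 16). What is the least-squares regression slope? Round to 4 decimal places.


b = sum((xi-xbar)(yi-ybar)) / sum((xi-xbar)^2)
n = 3, xbar = 19/3 ≈ 6.333333, ybar = 43/3 ≈ 14.333333
Sxy = sum((xi-xbar)(yi-ybar)) = -58/3 ≈ -19.333333
Sxx = sum((xi-xbar)^2) = 344/3 ≈ 114.666667
b = Sxy / Sxx = -29/172 ≈ -0.168605

-0.1686


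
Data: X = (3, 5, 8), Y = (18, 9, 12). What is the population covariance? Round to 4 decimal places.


Cov = (1/n)*sum((xi-xbar)(yi-ybar))
n = 3, xbar = 16/3 ≈ 5.333333, ybar = 39/3 = 13
sum((xi-xbar)(yi-ybar)) = -13
Cov = -13 / 3 = -13/3 ≈ -4.333333

-4.3333


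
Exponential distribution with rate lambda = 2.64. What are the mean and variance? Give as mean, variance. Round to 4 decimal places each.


mean = 1/lam, var = 1/lam^2
mean = 1 / 2.64 = 25/66 ≈ 0.378788
lam^2 = 2.64^2 = 6.9696
var = 1 / 6.9696 = 625/4356 ≈ 0.143480

0.3788, 0.1435


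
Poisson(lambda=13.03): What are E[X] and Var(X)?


E[X] = Var(X) = lambda = 13.03

13.03, 13.03


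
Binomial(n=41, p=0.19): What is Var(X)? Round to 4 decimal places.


Var = n*p*(1-p) = 41 * 0.19 * 0.81 = 6.3099

6.3099


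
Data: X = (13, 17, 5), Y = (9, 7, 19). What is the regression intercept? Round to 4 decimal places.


a = ybar - b*xbar, where b = sum((xi-xbar)(yi-ybar)) / sum((xi-xbar)^2)
n = 3, xbar = 35/3 ≈ 11.666667, ybar = 35/3 ≈ 11.666667
Sxy = sum((xi-xbar)(yi-ybar)) = -232/3 ≈ -77.333333
Sxx = sum((xi-xbar)^2) = 224/3 ≈ 74.666667
b = Sxy / Sxx = -29/28 ≈ -1.035714
a = 11.666667 - (-1.035714) * 11.666667 = 23.75

23.7500


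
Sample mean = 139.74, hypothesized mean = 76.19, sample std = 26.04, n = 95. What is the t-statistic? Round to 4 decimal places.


t = (xbar - mu0) / (s/sqrt(n))
xbar - mu0 = 139.74 - 76.19 = 63.55
sqrt(95) ≈ 9.74679434
s/sqrt(n) = 26.04 / 9.74679434 ≈ 2.67164763
t = 63.55 / 2.67164763 ≈ 23.786820

23.7868


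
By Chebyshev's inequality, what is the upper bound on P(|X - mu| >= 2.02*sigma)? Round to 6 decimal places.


P <= 1/k^2
k^2 = 2.02^2 = 4.0804
1/k^2 = 1 / 4.0804 ≈ 0.24507401

0.245074


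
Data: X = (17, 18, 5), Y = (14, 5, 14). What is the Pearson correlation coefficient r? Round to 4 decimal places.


r = sum((xi-xbar)(yi-ybar)) / sqrt(sum((xi-xbar)^2) * sum((yi-ybar)^2))
n = 3, xbar = 40/3 ≈ 13.333333, ybar = 33/3 = 11
Sxy = sum((xi-xbar)(yi-ybar)) = -42
Sxx = sum((xi-xbar)^2) = 314/3 ≈ 104.666667
Syy = sum((yi-ybar)^2) = 54
sqrt(Sxx*Syy) ≈ 75.179785
r = Sxy / sqrt(Sxx*Syy) = -42 / 75.179785 ≈ -0.558661

-0.5587


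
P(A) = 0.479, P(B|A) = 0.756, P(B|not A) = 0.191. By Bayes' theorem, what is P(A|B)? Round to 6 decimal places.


P(A|B) = P(B|A)*P(A) / P(B), P(B) = P(B|A)*P(A) + P(B|not A)*P(not A)
P(B|A)*P(A) = 0.756 * 0.479 = 0.362124
P(B|not A)*P(not A) = 0.191 * 0.521 = 0.099511
P(B) = 0.362124 + 0.099511 = 0.461635
P(A|B) = 0.362124 / 0.461635 ≈ 0.78443792

0.784438


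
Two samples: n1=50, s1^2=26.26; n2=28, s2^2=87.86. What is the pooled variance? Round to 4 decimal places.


sp^2 = ((n1-1)*s1^2 + (n2-1)*s2^2)/(n1+n2-2)
(n1-1)*s1^2 = 49 * 26.26 = 1286.74
(n2-1)*s2^2 = 27 * 87.86 = 2372.22
numerator = 1286.74 + 2372.22 = 3658.96
n1+n2-2 = 76
sp^2 = 3658.96 / 76 = 45737/950 ≈ 48.144211

48.1442


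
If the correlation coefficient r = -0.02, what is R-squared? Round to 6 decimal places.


R^2 = r^2 = (-0.02)^2 = 0.0004

0.000400


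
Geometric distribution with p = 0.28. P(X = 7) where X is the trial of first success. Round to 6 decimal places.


P = (1-p)^(k-1) * p
(1-p)^(k-1) = 0.72^6 ≈ 0.1393141
P = 0.1393141 * 0.28 ≈ 0.03900794

0.039008


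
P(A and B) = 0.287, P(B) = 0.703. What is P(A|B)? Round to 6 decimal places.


P(A|B) = P(A and B) / P(B) = 0.287 / 0.703 = 287/703 ≈ 0.40825036

0.408250


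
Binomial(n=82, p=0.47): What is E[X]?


E[X] = n*p = 82 * 0.47 = 38.54

38.54


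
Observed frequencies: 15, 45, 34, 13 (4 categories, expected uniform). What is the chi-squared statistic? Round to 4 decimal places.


chi2 = sum((O-E)^2/E), E = total/4
total = 107, E = 107/4 = 26.75
(15 - 26.75)^2 / 26.75 = 138.0625 / 26.75 = 2209/428 ≈ 5.161215
(45 - 26.75)^2 / 26.75 = 333.0625 / 26.75 = 5329/428 ≈ 12.450935
(34 - 26.75)^2 / 26.75 = 52.5625 / 26.75 = 841/428 ≈ 1.964953
(13 - 26.75)^2 / 26.75 = 189.0625 / 26.75 = 3025/428 ≈ 7.067757
chi2 = 2851/107 ≈ 26.644860

26.6449


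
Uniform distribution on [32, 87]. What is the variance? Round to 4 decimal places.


Var = (b-a)^2 / 12
(b-a)^2 = (87 - 32)^2 = 3025
Var = 3025/12 ≈ 252.083333

252.0833


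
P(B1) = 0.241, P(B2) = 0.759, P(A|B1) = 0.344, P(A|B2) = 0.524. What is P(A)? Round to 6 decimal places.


P(A) = P(A|B1)*P(B1) + P(A|B2)*P(B2)
P(A|B1)*P(B1) = 0.344 * 0.241 = 0.082904
P(A|B2)*P(B2) = 0.524 * 0.759 = 0.397716
P(A) = 0.082904 + 0.397716 = 0.48062

0.480620


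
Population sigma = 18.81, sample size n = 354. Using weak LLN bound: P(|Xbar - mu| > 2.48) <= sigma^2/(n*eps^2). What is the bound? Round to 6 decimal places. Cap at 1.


bound = min(1, sigma^2/(n*eps^2))
sigma^2 = 18.81^2 = 353.8161
n*eps^2 = 354 * 2.48^2 = 354 * 6.1504 = 2177.2416
sigma^2/(n*eps^2) = 353.8161 / 2177.2416 ≈ 0.16250659

0.162507


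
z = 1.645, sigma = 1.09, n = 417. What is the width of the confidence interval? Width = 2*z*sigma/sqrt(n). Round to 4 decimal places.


width = 2*z*sigma/sqrt(n)
2*z*sigma = 2 * 1.645 * 1.09 = 3.5861
sqrt(417) ≈ 20.420578
width = 3.5861 / 20.420578 ≈ 0.175612

0.1756


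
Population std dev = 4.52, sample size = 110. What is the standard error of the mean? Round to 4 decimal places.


SE = sigma / sqrt(n)
sqrt(110) ≈ 10.488088
SE = 4.52 / 10.488088 ≈ 0.430965

0.4310


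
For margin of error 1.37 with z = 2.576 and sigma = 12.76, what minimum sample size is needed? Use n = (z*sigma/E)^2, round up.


z*sigma/E = 2.576 * 12.76 / 1.37 ≈ 23.992526
(z*sigma/E)^2 ≈ 575.641282
round up: n = 576

576


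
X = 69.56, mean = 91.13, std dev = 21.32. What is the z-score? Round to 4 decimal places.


z = (X - mu) / sigma
X - mu = 69.56 - 91.13 = -21.57
z = -21.57 / 21.32 = -2157/2132 ≈ -1.011726

-1.0117


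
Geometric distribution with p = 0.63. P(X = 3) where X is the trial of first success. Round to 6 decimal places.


P = (1-p)^(k-1) * p
(1-p)^(k-1) = 0.37^2 = 0.1369
P = 0.1369 * 0.63 = 0.086247

0.086247


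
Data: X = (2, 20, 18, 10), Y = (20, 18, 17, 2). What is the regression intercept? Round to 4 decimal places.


a = ybar - b*xbar, where b = sum((xi-xbar)(yi-ybar)) / sum((xi-xbar)^2)
n = 4, xbar = 50/4 = 12.5, ybar = 57/4 = 14.25
Sxy = sum((xi-xbar)(yi-ybar)) = 13.5
Sxx = sum((xi-xbar)^2) = 203
b = Sxy / Sxx = 27/406 ≈ 0.066502
a = 14.25 - 0.066502 * 12.5 = 2724/203 ≈ 13.418719

13.4187


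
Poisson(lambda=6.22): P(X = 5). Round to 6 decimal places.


P = e^(-lam) * lam^k / k!
e^(-6.22) ≈ 0.001989245
lam^k = 6.22^5 ≈ 9310.048072
k! = 5! = 120
P = 0.001989245 * 9310.048072 / 120 ≈ 0.154333

0.154333


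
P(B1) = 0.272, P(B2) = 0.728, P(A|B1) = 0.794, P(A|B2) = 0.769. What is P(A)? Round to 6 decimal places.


P(A) = P(A|B1)*P(B1) + P(A|B2)*P(B2)
P(A|B1)*P(B1) = 0.794 * 0.272 = 0.215968
P(A|B2)*P(B2) = 0.769 * 0.728 = 0.559832
P(A) = 0.215968 + 0.559832 = 0.7758

0.775800


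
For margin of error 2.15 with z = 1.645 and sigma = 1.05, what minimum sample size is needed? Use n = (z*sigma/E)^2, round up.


z*sigma/E = 1.645 * 1.05 / 2.15 = 6909/8600 ≈ 0.803372
(z*sigma/E)^2 ≈ 0.645407
round up: n = 1

1


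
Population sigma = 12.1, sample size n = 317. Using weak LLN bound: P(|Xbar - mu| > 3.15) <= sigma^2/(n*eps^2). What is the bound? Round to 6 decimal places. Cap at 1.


bound = min(1, sigma^2/(n*eps^2))
sigma^2 = 12.1^2 = 146.41
n*eps^2 = 317 * 3.15^2 = 317 * 9.9225 = 3145.4325
sigma^2/(n*eps^2) = 146.41 / 3145.4325 ≈ 0.04654686

0.046547


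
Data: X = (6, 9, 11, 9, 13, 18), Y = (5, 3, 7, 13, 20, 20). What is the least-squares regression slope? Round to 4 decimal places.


b = sum((xi-xbar)(yi-ybar)) / sum((xi-xbar)^2)
n = 6, xbar = 66/6 = 11, ybar = 68/6 = 34/3 ≈ 11.333333
Sxy = sum((xi-xbar)(yi-ybar)) = 123
Sxx = sum((xi-xbar)^2) = 86
b = Sxy / Sxx = 123/86 ≈ 1.430233

1.4302


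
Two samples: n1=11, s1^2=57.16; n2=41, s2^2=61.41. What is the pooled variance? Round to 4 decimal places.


sp^2 = ((n1-1)*s1^2 + (n2-1)*s2^2)/(n1+n2-2)
(n1-1)*s1^2 = 10 * 57.16 = 571.6
(n2-1)*s2^2 = 40 * 61.41 = 2456.4
numerator = 571.6 + 2456.4 = 3028
n1+n2-2 = 50
sp^2 = 3028 / 50 = 60.56

60.5600


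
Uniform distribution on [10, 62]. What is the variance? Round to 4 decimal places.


Var = (b-a)^2 / 12
(b-a)^2 = (62 - 10)^2 = 2704
Var = 2704/12 ≈ 225.333333

225.3333


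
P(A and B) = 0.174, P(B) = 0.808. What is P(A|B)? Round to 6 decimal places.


P(A|B) = P(A and B) / P(B) = 0.174 / 0.808 = 87/404 ≈ 0.21534653

0.215347


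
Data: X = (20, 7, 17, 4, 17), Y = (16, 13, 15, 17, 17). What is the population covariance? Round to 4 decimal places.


Cov = (1/n)*sum((xi-xbar)(yi-ybar))
n = 5, xbar = 65/5 = 13, ybar = 78/5 = 15.6
sum((xi-xbar)(yi-ybar)) = 9
Cov = 9 / 5 = 1.8

1.8000


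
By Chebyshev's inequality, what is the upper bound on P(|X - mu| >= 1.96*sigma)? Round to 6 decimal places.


P <= 1/k^2
k^2 = 1.96^2 = 3.8416
1/k^2 = 1 / 3.8416 = 625/2401 ≈ 0.26030820

0.260308


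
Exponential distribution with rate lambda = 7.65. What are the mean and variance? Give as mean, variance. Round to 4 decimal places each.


mean = 1/lam, var = 1/lam^2
mean = 1 / 7.65 = 20/153 ≈ 0.130719
lam^2 = 7.65^2 = 58.5225
var = 1 / 58.5225 ≈ 0.017087

0.1307, 0.0171


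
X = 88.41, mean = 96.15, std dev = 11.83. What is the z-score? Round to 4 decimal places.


z = (X - mu) / sigma
X - mu = 88.41 - 96.15 = -7.74
z = -7.74 / 11.83 = -774/1183 ≈ -0.654269

-0.6543


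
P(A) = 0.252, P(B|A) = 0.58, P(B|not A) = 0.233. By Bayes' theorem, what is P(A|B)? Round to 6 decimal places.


P(A|B) = P(B|A)*P(A) / P(B), P(B) = P(B|A)*P(A) + P(B|not A)*P(not A)
P(B|A)*P(A) = 0.58 * 0.252 = 0.14616
P(B|not A)*P(not A) = 0.233 * 0.748 = 0.174284
P(B) = 0.14616 + 0.174284 = 0.320444
P(A|B) = 0.14616 / 0.320444 ≈ 0.45611714

0.456117


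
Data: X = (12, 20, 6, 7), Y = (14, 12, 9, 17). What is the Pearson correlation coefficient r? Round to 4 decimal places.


r = sum((xi-xbar)(yi-ybar)) / sqrt(sum((xi-xbar)^2) * sum((yi-ybar)^2))
n = 4, xbar = 45/4 = 11.25, ybar = 52/4 = 13
Sxy = sum((xi-xbar)(yi-ybar)) = -4
Sxx = sum((xi-xbar)^2) = 122.75
Syy = sum((yi-ybar)^2) = 34
sqrt(Sxx*Syy) ≈ 64.602632
r = Sxy / sqrt(Sxx*Syy) = -4 / 64.602632 ≈ -0.061917

-0.0619


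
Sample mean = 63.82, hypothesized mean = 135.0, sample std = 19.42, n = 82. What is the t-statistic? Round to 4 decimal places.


t = (xbar - mu0) / (s/sqrt(n))
xbar - mu0 = 63.82 - 135.0 = -71.18
sqrt(82) ≈ 9.05538514
s/sqrt(n) = 19.42 / 9.05538514 ≈ 2.14458024
t = -71.18 / 2.14458024 ≈ -33.190644

-33.1906


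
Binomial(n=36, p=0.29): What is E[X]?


E[X] = n*p = 36 * 0.29 = 10.44

10.44


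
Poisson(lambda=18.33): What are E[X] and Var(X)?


E[X] = Var(X) = lambda = 18.33

18.33, 18.33


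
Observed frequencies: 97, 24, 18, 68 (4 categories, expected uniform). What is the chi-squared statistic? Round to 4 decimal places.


chi2 = sum((O-E)^2/E), E = total/4
total = 207, E = 207/4 = 51.75
(97 - 51.75)^2 / 51.75 = 2047.5625 / 51.75 = 32761/828 ≈ 39.566425
(24 - 51.75)^2 / 51.75 = 770.0625 / 51.75 = 1369/92 ≈ 14.880435
(18 - 51.75)^2 / 51.75 = 1139.0625 / 51.75 = 2025/92 ≈ 22.010870
(68 - 51.75)^2 / 51.75 = 264.0625 / 51.75 = 4225/828 ≈ 5.102657
chi2 = 16883/207 ≈ 81.560386

81.5604


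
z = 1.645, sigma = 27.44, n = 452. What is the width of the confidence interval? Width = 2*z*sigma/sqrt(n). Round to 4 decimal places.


width = 2*z*sigma/sqrt(n)
2*z*sigma = 2 * 1.645 * 27.44 = 90.2776
sqrt(452) ≈ 21.260292
width = 90.2776 / 21.260292 ≈ 4.246301

4.2463


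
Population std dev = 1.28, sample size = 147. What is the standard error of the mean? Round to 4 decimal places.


SE = sigma / sqrt(n)
sqrt(147) ≈ 12.124356
SE = 1.28 / 12.124356 ≈ 0.105573

0.1056


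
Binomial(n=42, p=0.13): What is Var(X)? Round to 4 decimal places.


Var = n*p*(1-p) = 42 * 0.13 * 0.87 = 4.7502

4.7502


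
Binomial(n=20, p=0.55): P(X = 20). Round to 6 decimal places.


P = C(n,k) * p^k * (1-p)^(n-k)
C(20,20) = 1
p^k = 0.55^20 ≈ 0.000006415844
(1-p)^(n-k) = 0.45^0 = 1
P = 1 * 0.000006415844 * 1 ≈ 0.000006

0.000006


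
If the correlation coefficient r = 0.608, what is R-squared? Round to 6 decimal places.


R^2 = r^2 = (0.608)^2 = 0.369664

0.369664


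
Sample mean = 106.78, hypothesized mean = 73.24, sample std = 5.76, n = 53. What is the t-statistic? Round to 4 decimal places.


t = (xbar - mu0) / (s/sqrt(n))
xbar - mu0 = 106.78 - 73.24 = 33.54
sqrt(53) ≈ 7.28010989
s/sqrt(n) = 5.76 / 7.28010989 ≈ 0.79119685
t = 33.54 / 0.79119685 ≈ 42.391473

42.3915


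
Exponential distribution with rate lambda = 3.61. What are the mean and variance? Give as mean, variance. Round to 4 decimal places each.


mean = 1/lam, var = 1/lam^2
mean = 1 / 3.61 = 100/361 ≈ 0.277008
lam^2 = 3.61^2 = 13.0321
var = 1 / 13.0321 ≈ 0.076734

0.2770, 0.0767


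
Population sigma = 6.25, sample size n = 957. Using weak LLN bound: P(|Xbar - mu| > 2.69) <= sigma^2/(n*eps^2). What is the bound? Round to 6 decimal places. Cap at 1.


bound = min(1, sigma^2/(n*eps^2))
sigma^2 = 6.25^2 = 39.0625
n*eps^2 = 957 * 2.69^2 = 957 * 7.2361 = 6924.9477
sigma^2/(n*eps^2) = 39.0625 / 6924.9477 ≈ 0.00564084

0.005641


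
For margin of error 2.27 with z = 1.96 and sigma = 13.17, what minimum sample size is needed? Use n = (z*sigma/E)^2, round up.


z*sigma/E = 1.96 * 13.17 / 2.27 = 64533/5675 ≈ 11.371454
(z*sigma/E)^2 ≈ 129.309960
round up: n = 130

130


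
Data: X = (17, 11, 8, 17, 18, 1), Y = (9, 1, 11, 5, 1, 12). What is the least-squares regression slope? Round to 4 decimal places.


b = sum((xi-xbar)(yi-ybar)) / sum((xi-xbar)^2)
n = 6, xbar = 72/6 = 12, ybar = 39/6 = 6.5
Sxy = sum((xi-xbar)(yi-ybar)) = -101
Sxx = sum((xi-xbar)^2) = 224
b = Sxy / Sxx = -101/224 ≈ -0.450893

-0.4509


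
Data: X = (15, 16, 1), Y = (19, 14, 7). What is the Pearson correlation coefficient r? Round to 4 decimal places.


r = sum((xi-xbar)(yi-ybar)) / sqrt(sum((xi-xbar)^2) * sum((yi-ybar)^2))
n = 3, xbar = 32/3 ≈ 10.666667, ybar = 40/3 ≈ 13.333333
Sxy = sum((xi-xbar)(yi-ybar)) = 268/3 ≈ 89.333333
Sxx = sum((xi-xbar)^2) = 422/3 ≈ 140.666667
Syy = sum((yi-ybar)^2) = 218/3 ≈ 72.666667
sqrt(Sxx*Syy) ≈ 101.102808
r = Sxy / sqrt(Sxx*Syy) = 89.333333 / 101.102808 ≈ 0.883589

0.8836


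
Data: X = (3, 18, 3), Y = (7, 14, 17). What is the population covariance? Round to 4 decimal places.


Cov = (1/n)*sum((xi-xbar)(yi-ybar))
n = 3, xbar = 24/3 = 8, ybar = 38/3 ≈ 12.666667
sum((xi-xbar)(yi-ybar)) = 20
Cov = 20 / 3 = 20/3 ≈ 6.666667

6.6667


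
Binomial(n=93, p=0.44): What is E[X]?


E[X] = n*p = 93 * 0.44 = 40.92

40.92


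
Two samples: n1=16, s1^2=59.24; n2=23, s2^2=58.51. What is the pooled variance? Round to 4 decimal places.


sp^2 = ((n1-1)*s1^2 + (n2-1)*s2^2)/(n1+n2-2)
(n1-1)*s1^2 = 15 * 59.24 = 888.6
(n2-1)*s2^2 = 22 * 58.51 = 1287.22
numerator = 888.6 + 1287.22 = 2175.82
n1+n2-2 = 37
sp^2 = 2175.82 / 37 = 108791/1850 ≈ 58.805946

58.8059


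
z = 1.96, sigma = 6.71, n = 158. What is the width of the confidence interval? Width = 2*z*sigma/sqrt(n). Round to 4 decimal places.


width = 2*z*sigma/sqrt(n)
2*z*sigma = 2 * 1.96 * 6.71 = 26.3032
sqrt(158) ≈ 12.569805
width = 26.3032 / 12.569805 ≈ 2.092570

2.0926


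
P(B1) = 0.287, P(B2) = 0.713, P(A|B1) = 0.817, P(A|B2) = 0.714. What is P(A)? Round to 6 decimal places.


P(A) = P(A|B1)*P(B1) + P(A|B2)*P(B2)
P(A|B1)*P(B1) = 0.817 * 0.287 = 0.234479
P(A|B2)*P(B2) = 0.714 * 0.713 = 0.509082
P(A) = 0.234479 + 0.509082 = 0.743561

0.743561


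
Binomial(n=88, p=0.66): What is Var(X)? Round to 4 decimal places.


Var = n*p*(1-p) = 88 * 0.66 * 0.34 = 19.7472

19.7472


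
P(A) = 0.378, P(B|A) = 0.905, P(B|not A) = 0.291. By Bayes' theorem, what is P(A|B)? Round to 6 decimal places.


P(A|B) = P(B|A)*P(A) / P(B), P(B) = P(B|A)*P(A) + P(B|not A)*P(not A)
P(B|A)*P(A) = 0.905 * 0.378 = 0.34209
P(B|not A)*P(not A) = 0.291 * 0.622 = 0.181002
P(B) = 0.34209 + 0.181002 = 0.523092
P(A|B) = 0.34209 / 0.523092 ≈ 0.65397674

0.653977


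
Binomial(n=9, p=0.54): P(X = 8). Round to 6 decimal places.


P = C(n,k) * p^k * (1-p)^(n-k)
C(9,8) = 9
p^k = 0.54^8 ≈ 0.007230196
(1-p)^(n-k) = 0.46^1 = 0.46
P = 9 * 0.007230196 * 0.46 ≈ 0.029933

0.029933


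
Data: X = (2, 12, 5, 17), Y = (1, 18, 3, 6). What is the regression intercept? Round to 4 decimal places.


a = ybar - b*xbar, where b = sum((xi-xbar)(yi-ybar)) / sum((xi-xbar)^2)
n = 4, xbar = 36/4 = 9, ybar = 28/4 = 7
Sxy = sum((xi-xbar)(yi-ybar)) = 83
Sxx = sum((xi-xbar)^2) = 138
b = Sxy / Sxx = 83/138 ≈ 0.601449
a = 7 - 0.601449 * 9 = 73/46 ≈ 1.586957

1.5870


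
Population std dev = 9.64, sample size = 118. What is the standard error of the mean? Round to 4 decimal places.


SE = sigma / sqrt(n)
sqrt(118) ≈ 10.862780
SE = 9.64 / 10.862780 ≈ 0.887434

0.8874


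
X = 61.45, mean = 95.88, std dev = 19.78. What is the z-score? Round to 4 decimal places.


z = (X - mu) / sigma
X - mu = 61.45 - 95.88 = -34.43
z = -34.43 / 19.78 = -3443/1978 ≈ -1.740647

-1.7406


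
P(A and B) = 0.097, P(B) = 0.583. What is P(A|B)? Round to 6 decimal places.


P(A|B) = P(A and B) / P(B) = 0.097 / 0.583 = 97/583 ≈ 0.16638079

0.166381


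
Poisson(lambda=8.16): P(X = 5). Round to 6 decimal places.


P = e^(-lam) * lam^k / k!
e^(-8.16) ≈ 0.0002858624
lam^k = 8.16^5 ≈ 36178.519759
k! = 5! = 120
P = 0.0002858624 * 36178.519759 / 120 ≈ 0.086184

0.086184


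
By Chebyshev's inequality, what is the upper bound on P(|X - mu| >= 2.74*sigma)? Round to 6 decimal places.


P <= 1/k^2
k^2 = 2.74^2 = 7.5076
1/k^2 = 1 / 7.5076 ≈ 0.13319836

0.133198


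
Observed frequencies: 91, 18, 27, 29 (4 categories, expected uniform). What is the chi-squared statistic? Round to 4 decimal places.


chi2 = sum((O-E)^2/E), E = total/4
total = 165, E = 165/4 = 41.25
(91 - 41.25)^2 / 41.25 = 2475.0625 / 41.25 = 39601/660 ≈ 60.001515
(18 - 41.25)^2 / 41.25 = 540.5625 / 41.25 = 2883/220 ≈ 13.104545
(27 - 41.25)^2 / 41.25 = 203.0625 / 41.25 = 1083/220 ≈ 4.922727
(29 - 41.25)^2 / 41.25 = 150.0625 / 41.25 = 2401/660 ≈ 3.637879
chi2 = 245/3 ≈ 81.666667

81.6667


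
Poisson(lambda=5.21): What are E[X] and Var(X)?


E[X] = Var(X) = lambda = 5.21

5.21, 5.21


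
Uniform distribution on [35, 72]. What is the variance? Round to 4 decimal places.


Var = (b-a)^2 / 12
(b-a)^2 = (72 - 35)^2 = 1369
Var = 1369/12 ≈ 114.083333

114.0833


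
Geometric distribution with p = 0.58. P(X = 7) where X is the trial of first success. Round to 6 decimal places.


P = (1-p)^(k-1) * p
(1-p)^(k-1) = 0.42^6 ≈ 0.005489032
P = 0.005489032 * 0.58 ≈ 0.003183638

0.003184


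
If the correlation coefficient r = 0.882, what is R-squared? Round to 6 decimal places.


R^2 = r^2 = (0.882)^2 = 0.777924

0.777924


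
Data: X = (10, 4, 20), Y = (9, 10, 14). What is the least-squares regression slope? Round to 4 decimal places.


b = sum((xi-xbar)(yi-ybar)) / sum((xi-xbar)^2)
n = 3, xbar = 34/3 ≈ 11.333333, ybar = 33/3 = 11
Sxy = sum((xi-xbar)(yi-ybar)) = 36
Sxx = sum((xi-xbar)^2) = 392/3 ≈ 130.666667
b = Sxy / Sxx = 27/98 ≈ 0.275510

0.2755


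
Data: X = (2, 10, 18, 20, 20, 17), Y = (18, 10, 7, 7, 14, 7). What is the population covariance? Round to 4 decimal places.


Cov = (1/n)*sum((xi-xbar)(yi-ybar))
n = 6, xbar = 87/6 = 14.5, ybar = 63/6 = 10.5
sum((xi-xbar)(yi-ybar)) = -112.5
Cov = -112.5 / 6 = -18.75

-18.7500


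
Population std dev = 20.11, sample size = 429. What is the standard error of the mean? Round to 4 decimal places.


SE = sigma / sqrt(n)
sqrt(429) ≈ 20.712315
SE = 20.11 / 20.712315 ≈ 0.970920

0.9709


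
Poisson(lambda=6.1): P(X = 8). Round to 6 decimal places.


P = e^(-lam) * lam^k / k!
e^(-6.1) ≈ 0.002242868
lam^k = 6.1^8 ≈ 1917073.129973
k! = 8! = 40320
P = 0.002242868 * 1917073.129973 / 40320 ≈ 0.106640

0.106640


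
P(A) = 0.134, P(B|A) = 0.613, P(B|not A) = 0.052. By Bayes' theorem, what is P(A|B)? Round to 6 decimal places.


P(A|B) = P(B|A)*P(A) / P(B), P(B) = P(B|A)*P(A) + P(B|not A)*P(not A)
P(B|A)*P(A) = 0.613 * 0.134 = 0.082142
P(B|not A)*P(not A) = 0.052 * 0.866 = 0.045032
P(B) = 0.082142 + 0.045032 = 0.127174
P(A|B) = 0.082142 / 0.127174 ≈ 0.64590246

0.645902


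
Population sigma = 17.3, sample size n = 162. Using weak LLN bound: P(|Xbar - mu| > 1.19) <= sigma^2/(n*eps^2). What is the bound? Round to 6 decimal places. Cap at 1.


bound = min(1, sigma^2/(n*eps^2))
sigma^2 = 17.3^2 = 299.29
n*eps^2 = 162 * 1.19^2 = 162 * 1.4161 = 229.4082
sigma^2/(n*eps^2) = 299.29 / 229.4082 ≈ 1.30461771
this exceeds 1, so the bound is capped at 1

1.000000


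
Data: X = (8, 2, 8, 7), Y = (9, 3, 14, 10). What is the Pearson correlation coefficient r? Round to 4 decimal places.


r = sum((xi-xbar)(yi-ybar)) / sqrt(sum((xi-xbar)^2) * sum((yi-ybar)^2))
n = 4, xbar = 25/4 = 6.25, ybar = 36/4 = 9
Sxy = sum((xi-xbar)(yi-ybar)) = 35
Sxx = sum((xi-xbar)^2) = 24.75
Syy = sum((yi-ybar)^2) = 62
sqrt(Sxx*Syy) ≈ 39.172695
r = Sxy / sqrt(Sxx*Syy) = 35 / 39.172695 ≈ 0.893480

0.8935


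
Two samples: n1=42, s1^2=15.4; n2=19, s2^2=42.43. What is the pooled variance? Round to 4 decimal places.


sp^2 = ((n1-1)*s1^2 + (n2-1)*s2^2)/(n1+n2-2)
(n1-1)*s1^2 = 41 * 15.4 = 631.4
(n2-1)*s2^2 = 18 * 42.43 = 763.74
numerator = 631.4 + 763.74 = 1395.14
n1+n2-2 = 59
sp^2 = 1395.14 / 59 = 69757/2950 ≈ 23.646441

23.6464


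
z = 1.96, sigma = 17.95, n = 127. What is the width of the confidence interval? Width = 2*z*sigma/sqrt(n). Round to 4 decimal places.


width = 2*z*sigma/sqrt(n)
2*z*sigma = 2 * 1.96 * 17.95 = 70.364
sqrt(127) ≈ 11.269428
width = 70.364 / 11.269428 ≈ 6.243795

6.2438


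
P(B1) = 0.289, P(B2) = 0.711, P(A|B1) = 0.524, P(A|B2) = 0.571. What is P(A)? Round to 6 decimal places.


P(A) = P(A|B1)*P(B1) + P(A|B2)*P(B2)
P(A|B1)*P(B1) = 0.524 * 0.289 = 0.151436
P(A|B2)*P(B2) = 0.571 * 0.711 = 0.405981
P(A) = 0.151436 + 0.405981 = 0.557417

0.557417


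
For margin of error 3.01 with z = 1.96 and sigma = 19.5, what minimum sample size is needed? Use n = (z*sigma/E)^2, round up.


z*sigma/E = 1.96 * 19.5 / 3.01 = 546/43 ≈ 12.697674
(z*sigma/E)^2 = 298116/1849 ≈ 161.230936
round up: n = 162

162


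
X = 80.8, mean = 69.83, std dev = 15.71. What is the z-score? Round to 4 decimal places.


z = (X - mu) / sigma
X - mu = 80.8 - 69.83 = 10.97
z = 10.97 / 15.71 = 1097/1571 ≈ 0.698281

0.6983


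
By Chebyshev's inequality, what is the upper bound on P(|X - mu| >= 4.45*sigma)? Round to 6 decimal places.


P <= 1/k^2
k^2 = 4.45^2 = 19.8025
1/k^2 = 1 / 19.8025 = 400/7921 ≈ 0.05049867

0.050499


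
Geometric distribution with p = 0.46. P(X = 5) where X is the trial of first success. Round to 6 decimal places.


P = (1-p)^(k-1) * p
(1-p)^(k-1) = 0.54^4 = 0.08503056
P = 0.08503056 * 0.46 ≈ 0.03911406

0.039114


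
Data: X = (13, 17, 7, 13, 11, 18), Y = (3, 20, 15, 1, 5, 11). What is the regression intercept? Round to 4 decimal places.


a = ybar - b*xbar, where b = sum((xi-xbar)(yi-ybar)) / sum((xi-xbar)^2)
n = 6, xbar = 79/6 ≈ 13.166667, ybar = 55/6 ≈ 9.166667
Sxy = sum((xi-xbar)(yi-ybar)) = 155/6 ≈ 25.833333
Sxx = sum((xi-xbar)^2) = 485/6 ≈ 80.833333
b = Sxy / Sxx = 31/97 ≈ 0.319588
a = 9.166667 - 0.319588 * 13.166667 = 481/97 ≈ 4.958763

4.9588


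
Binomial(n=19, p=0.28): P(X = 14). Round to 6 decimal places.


P = C(n,k) * p^k * (1-p)^(n-k)
C(19,14) = 11628
p^k = 0.28^14 ≈ 0.00000001820591
(1-p)^(n-k) = 0.72^5 ≈ 0.1934918
P = 11628 * 0.00000001820591 * 0.1934918 ≈ 0.000041

0.000041


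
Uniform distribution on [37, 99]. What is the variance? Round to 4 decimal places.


Var = (b-a)^2 / 12
(b-a)^2 = (99 - 37)^2 = 3844
Var = 3844/12 ≈ 320.333333

320.3333


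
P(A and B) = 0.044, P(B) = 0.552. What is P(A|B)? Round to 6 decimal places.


P(A|B) = P(A and B) / P(B) = 0.044 / 0.552 = 11/138 ≈ 0.07971014

0.079710


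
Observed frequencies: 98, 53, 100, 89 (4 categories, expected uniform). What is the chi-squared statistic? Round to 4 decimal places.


chi2 = sum((O-E)^2/E), E = total/4
total = 340, E = 340/4 = 85
(98 - 85)^2 / 85 = 169 / 85 = 169/85 ≈ 1.988235
(53 - 85)^2 / 85 = 1024 / 85 = 1024/85 ≈ 12.047059
(100 - 85)^2 / 85 = 225 / 85 = 45/17 ≈ 2.647059
(89 - 85)^2 / 85 = 16 / 85 = 16/85 ≈ 0.188235
chi2 = 1434/85 ≈ 16.870588

16.8706


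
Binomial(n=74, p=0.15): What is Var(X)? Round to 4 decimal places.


Var = n*p*(1-p) = 74 * 0.15 * 0.85 = 9.435

9.4350


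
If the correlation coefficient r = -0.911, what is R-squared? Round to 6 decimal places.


R^2 = r^2 = (-0.911)^2 = 0.829921

0.829921


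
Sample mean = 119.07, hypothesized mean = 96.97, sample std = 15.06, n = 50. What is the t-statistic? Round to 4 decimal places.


t = (xbar - mu0) / (s/sqrt(n))
xbar - mu0 = 119.07 - 96.97 = 22.1
sqrt(50) ≈ 7.07106781
s/sqrt(n) = 15.06 / 7.07106781 ≈ 2.12980562
t = 22.1 / 2.12980562 ≈ 10.376534

10.3765


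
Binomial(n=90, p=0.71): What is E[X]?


E[X] = n*p = 90 * 0.71 = 63.9

63.9


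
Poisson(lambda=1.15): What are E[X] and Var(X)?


E[X] = Var(X) = lambda = 1.15

1.15, 1.15


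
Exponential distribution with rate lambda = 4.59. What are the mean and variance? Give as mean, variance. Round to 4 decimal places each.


mean = 1/lam, var = 1/lam^2
mean = 1 / 4.59 = 100/459 ≈ 0.217865
lam^2 = 4.59^2 = 21.0681
var = 1 / 21.0681 ≈ 0.047465

0.2179, 0.0475


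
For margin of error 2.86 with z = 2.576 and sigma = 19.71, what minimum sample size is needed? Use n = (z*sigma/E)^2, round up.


z*sigma/E = 2.576 * 19.71 / 2.86 ≈ 17.752783
(z*sigma/E)^2 ≈ 315.161312
round up: n = 316

316


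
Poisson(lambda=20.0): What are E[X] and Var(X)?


E[X] = Var(X) = lambda = 20.0

20.0, 20.0


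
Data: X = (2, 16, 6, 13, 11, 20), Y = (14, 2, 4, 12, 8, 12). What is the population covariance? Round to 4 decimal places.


Cov = (1/n)*sum((xi-xbar)(yi-ybar))
n = 6, xbar = 68/6 = 34/3 ≈ 11.333333, ybar = 52/6 = 26/3 ≈ 8.666667
sum((xi-xbar)(yi-ybar)) = -64/3 ≈ -21.333333
Cov = -21.333333 / 6 = -32/9 ≈ -3.555556

-3.5556


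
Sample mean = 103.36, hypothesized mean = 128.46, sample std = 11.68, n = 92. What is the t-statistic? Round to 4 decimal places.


t = (xbar - mu0) / (s/sqrt(n))
xbar - mu0 = 103.36 - 128.46 = -25.1
sqrt(92) ≈ 9.59166305
s/sqrt(n) = 11.68 / 9.59166305 ≈ 1.21772418
t = -25.1 / 1.21772418 ≈ -20.612221

-20.6122


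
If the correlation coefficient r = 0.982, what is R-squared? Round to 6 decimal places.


R^2 = r^2 = (0.982)^2 = 0.964324

0.964324


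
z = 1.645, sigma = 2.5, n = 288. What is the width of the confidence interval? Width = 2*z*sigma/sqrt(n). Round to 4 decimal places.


width = 2*z*sigma/sqrt(n)
2*z*sigma = 2 * 1.645 * 2.5 = 8.225
sqrt(288) ≈ 16.970563
width = 8.225 / 16.970563 ≈ 0.484663

0.4847


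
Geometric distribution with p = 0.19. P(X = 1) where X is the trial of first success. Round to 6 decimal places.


P = (1-p)^(k-1) * p
(1-p)^(k-1) = 0.81^0 = 1
P = 1 * 0.19 = 0.19

0.190000


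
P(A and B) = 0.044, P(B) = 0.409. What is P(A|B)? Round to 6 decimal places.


P(A|B) = P(A and B) / P(B) = 0.044 / 0.409 = 44/409 ≈ 0.10757946

0.107579


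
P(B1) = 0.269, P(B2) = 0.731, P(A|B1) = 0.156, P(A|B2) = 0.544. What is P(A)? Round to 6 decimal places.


P(A) = P(A|B1)*P(B1) + P(A|B2)*P(B2)
P(A|B1)*P(B1) = 0.156 * 0.269 = 0.041964
P(A|B2)*P(B2) = 0.544 * 0.731 = 0.397664
P(A) = 0.041964 + 0.397664 = 0.439628

0.439628


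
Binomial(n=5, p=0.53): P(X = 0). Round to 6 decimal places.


P = C(n,k) * p^k * (1-p)^(n-k)
C(5,0) = 1
p^k = 0.53^0 = 1
(1-p)^(n-k) = 0.47^5 ≈ 0.02293450
P = 1 * 1 * 0.02293450 ≈ 0.022935

0.022935


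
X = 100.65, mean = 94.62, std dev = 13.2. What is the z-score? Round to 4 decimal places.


z = (X - mu) / sigma
X - mu = 100.65 - 94.62 = 6.03
z = 6.03 / 13.2 = 201/440 ≈ 0.456818

0.4568


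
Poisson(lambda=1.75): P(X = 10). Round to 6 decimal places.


P = e^(-lam) * lam^k / k!
e^(-1.75) ≈ 0.1737739
lam^k = 1.75^10 ≈ 269.389390
k! = 10! = 3628800
P = 0.1737739 * 269.389390 / 3628800 ≈ 0.000013

0.000013
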